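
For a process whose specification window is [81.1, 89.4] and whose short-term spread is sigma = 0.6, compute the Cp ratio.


Cp = (USL - LSL) / (6 * sigma)
= (89.4 - 81.1) / (6 * 0.6)
= 8.3000 / 3.6000
= 2.3056

2.3056


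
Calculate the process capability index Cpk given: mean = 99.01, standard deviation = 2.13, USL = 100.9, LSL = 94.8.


Cpu = (USL - mean) / (3*sigma) = (100.9 - 99.01) / (3*2.13) = 0.2958
Cpl = (mean - LSL) / (3*sigma) = (99.01 - 94.8) / (3*2.13) = 0.6588
Cpk = min(Cpu, Cpl) = 0.2958

0.2958


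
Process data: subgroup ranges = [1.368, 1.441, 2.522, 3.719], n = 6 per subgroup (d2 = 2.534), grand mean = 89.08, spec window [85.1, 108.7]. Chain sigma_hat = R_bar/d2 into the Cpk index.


R_bar = (1.368 + 1.441 + 2.522 + 3.719) / 4 = 2.2625
sigma = R_bar / d2 = 2.2625 / 2.534 = 0.89285714
Cp = (USL - LSL)/(6*sigma) = (108.7 - 85.1)/(6*0.89285714) = 4.4053
Cpu = (108.7 - 89.08)/(3*0.89285714) = 7.3248
Cpl = (89.08 - 85.1)/(3*0.89285714) = 1.4859
Cpk = min(Cpu, Cpl) = 1.4859

1.4859


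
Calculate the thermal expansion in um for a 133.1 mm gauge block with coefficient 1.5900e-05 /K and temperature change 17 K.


dL = L * alpha * dT
= 133.1 * 1.5900e-05 * 17
= 0.0359769 mm
dL_um = 0.0359769 * 1000 = 35.9769 um

35.9769


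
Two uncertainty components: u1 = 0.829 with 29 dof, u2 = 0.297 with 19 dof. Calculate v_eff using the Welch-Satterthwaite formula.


uc = sqrt(u1^2 + u2^2) = sqrt(0.829^2 + 0.297^2) = 0.88059639
v_eff = uc^4 / (u1^4/v1 + u2^4/v2)
= 0.88059639^4 / (0.829^4/29 + 0.297^4/19)
= 0.60132271 / 0.016695731
v_eff = 36.0166

36.0166


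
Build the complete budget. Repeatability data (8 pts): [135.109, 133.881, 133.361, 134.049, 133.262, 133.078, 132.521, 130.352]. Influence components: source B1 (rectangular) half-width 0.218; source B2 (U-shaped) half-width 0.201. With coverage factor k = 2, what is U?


mean = (135.109 + 133.881 + 133.361 + 134.049 + 133.262 + 133.078 + 132.521 + 130.352) / 8 = 133.201625
s = sqrt(sum((x - mean)^2)/(n-1)) = 1.3859301
u_A = s / sqrt(n) = 1.3859301 / sqrt(8) = 0.49000029
u_B1 = 0.218 / sqrt(3) = 0.12586236
u_B2 = 0.201 / sqrt(2) = 0.14212846
uc = sqrt(0.49000029^2 + 0.12586236^2 + 0.14212846^2) = 0.52549226
U = k * uc = 2 * 0.52549226
U = 1.0510

1.0510


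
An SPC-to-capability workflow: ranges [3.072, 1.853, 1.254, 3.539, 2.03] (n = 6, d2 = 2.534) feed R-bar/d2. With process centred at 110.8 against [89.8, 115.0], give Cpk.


R_bar = (3.072 + 1.853 + 1.254 + 3.539 + 2.03) / 5 = 2.3496
sigma = R_bar / d2 = 2.3496 / 2.534 = 0.92722968
Cp = (USL - LSL)/(6*sigma) = (115.0 - 89.8)/(6*0.92722968) = 4.5296
Cpu = (115.0 - 110.8)/(3*0.92722968) = 1.5099
Cpl = (110.8 - 89.8)/(3*0.92722968) = 7.5494
Cpk = min(Cpu, Cpl) = 1.5099

1.5099


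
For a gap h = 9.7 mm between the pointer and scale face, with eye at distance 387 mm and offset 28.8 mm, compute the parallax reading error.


error = h * offset / d
= 9.7 * 28.8 / 387
= 0.7219

0.7219


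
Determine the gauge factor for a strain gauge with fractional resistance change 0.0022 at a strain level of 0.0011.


GF = (dR/R) / epsilon
= 0.0022 / 0.0011
= 2.0000

2.0000


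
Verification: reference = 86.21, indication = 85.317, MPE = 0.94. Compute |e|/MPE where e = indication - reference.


e = indication - reference = 85.317 - 86.21 = -0.8930
|e| = 0.8930
ratio = |e| / MPE = 0.8930 / 0.94
ratio = 0.9500

0.9500


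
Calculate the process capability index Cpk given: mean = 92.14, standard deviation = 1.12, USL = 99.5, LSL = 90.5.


Cpu = (USL - mean) / (3*sigma) = (99.5 - 92.14) / (3*1.12) = 2.1905
Cpl = (mean - LSL) / (3*sigma) = (92.14 - 90.5) / (3*1.12) = 0.4881
Cpk = min(Cpu, Cpl) = 0.4881

0.4881


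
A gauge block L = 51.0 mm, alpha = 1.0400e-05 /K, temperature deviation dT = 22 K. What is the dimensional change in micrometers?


dL = L * alpha * dT
= 51.0 * 1.0400e-05 * 22
= 0.0116688 mm
dL_um = 0.0116688 * 1000 = 11.6688 um

11.6688


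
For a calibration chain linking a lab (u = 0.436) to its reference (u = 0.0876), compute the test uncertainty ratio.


TUR = u_lab / u_ref
= 0.436 / 0.0876
= 4.9772

4.9772


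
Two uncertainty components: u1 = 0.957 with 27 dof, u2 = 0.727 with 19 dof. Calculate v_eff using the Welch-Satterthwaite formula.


uc = sqrt(u1^2 + u2^2) = sqrt(0.957^2 + 0.727^2) = 1.2018228
v_eff = uc^4 / (u1^4/v1 + u2^4/v2)
= 1.2018228^4 / (0.957^4/27 + 0.727^4/19)
= 2.0862279 / 0.045768161
v_eff = 45.5825

45.5825


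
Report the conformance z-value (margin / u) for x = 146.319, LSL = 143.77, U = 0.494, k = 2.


u = U / k = 0.494 / 2 = 0.247
margin = |LSL - x| = |143.77 - 146.319| = 2.549
z = margin / u = 2.549 / 0.247
z = 10.3198

10.3198


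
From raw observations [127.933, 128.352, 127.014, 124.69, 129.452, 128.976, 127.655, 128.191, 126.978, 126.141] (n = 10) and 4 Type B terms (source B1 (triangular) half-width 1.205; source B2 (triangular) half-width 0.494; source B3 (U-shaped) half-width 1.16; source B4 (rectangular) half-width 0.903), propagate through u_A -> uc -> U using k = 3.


mean = (127.933 + 128.352 + 127.014 + 124.69 + 129.452 + 128.976 + 127.655 + 128.191 + 126.978 + 126.141) / 10 = 127.5382
s = sqrt(sum((x - mean)^2)/(n-1)) = 1.4000336
u_A = s / sqrt(n) = 1.4000336 / sqrt(10) = 0.4427295
u_B1 = 1.205 / sqrt(6) = 0.49193919
u_B2 = 0.494 / sqrt(6) = 0.20167466
u_B3 = 1.16 / sqrt(2) = 0.82024387
u_B4 = 0.903 / sqrt(3) = 0.52134729
uc = sqrt(0.4427295^2 + 0.49193919^2 + 0.20167466^2 + 0.82024387^2 + 0.52134729^2) = 1.1930169
U = k * uc = 3 * 1.1930169
U = 3.5791

3.5791


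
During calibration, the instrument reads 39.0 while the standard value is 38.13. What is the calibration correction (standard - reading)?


Correction = standard - reading
= 38.13 - 39.0
= -0.8700

-0.8700


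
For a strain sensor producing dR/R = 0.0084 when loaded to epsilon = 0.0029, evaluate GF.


GF = (dR/R) / epsilon
= 0.0084 / 0.0029
= 2.8966

2.8966


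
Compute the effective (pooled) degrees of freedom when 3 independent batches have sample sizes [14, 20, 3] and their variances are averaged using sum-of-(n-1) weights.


nu = sum_i (n_i - 1)
nu = ((14 - 1) + (20 - 1) + (3 - 1))
nu = 13 + 19 + 2
nu = 34

34


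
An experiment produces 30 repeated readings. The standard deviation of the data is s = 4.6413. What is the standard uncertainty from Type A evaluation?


u_A = s / sqrt(n)
u_A = 4.6413 / sqrt(30)
u_A = 4.6413 / 5.4772256
u_A = 0.8474

0.8474


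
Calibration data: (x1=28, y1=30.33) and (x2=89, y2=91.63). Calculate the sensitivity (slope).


slope = (y2 - y1) / (x2 - x1)
= (91.63 - 30.33) / (89 - 28)
= 61.3000 / 61
= 1.0049

1.0049


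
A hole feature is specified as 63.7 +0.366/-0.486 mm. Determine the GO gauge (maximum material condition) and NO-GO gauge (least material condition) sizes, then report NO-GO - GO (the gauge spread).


GO = nominal - lower_tol (smallest hole = maximum material condition)
GO = 63.7 - 0.486 = 63.214
NO-GO = nominal + upper_tol (largest hole = least material condition)
NO-GO = 63.7 + 0.366 = 64.066
spread = NO-GO - GO = 64.066 - 63.214 = 0.8520

0.8520


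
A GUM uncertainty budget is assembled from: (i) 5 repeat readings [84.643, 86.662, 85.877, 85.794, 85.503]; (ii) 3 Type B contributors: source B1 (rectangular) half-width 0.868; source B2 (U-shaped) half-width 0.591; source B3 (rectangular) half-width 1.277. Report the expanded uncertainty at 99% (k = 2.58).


mean = (84.643 + 86.662 + 85.877 + 85.794 + 85.503) / 5 = 85.6958
s = sqrt(sum((x - mean)^2)/(n-1)) = 0.72828202
u_A = s / sqrt(n) = 0.72828202 / sqrt(5) = 0.32569762
u_B1 = 0.868 / sqrt(3) = 0.50114003
u_B2 = 0.591 / sqrt(2) = 0.41790011
u_B3 = 1.277 / sqrt(3) = 0.73727629
uc = sqrt(0.32569762^2 + 0.50114003^2 + 0.41790011^2 + 0.73727629^2) = 1.0370328
U = k * uc = 2.58 * 1.0370328
U = 2.6755

2.6755


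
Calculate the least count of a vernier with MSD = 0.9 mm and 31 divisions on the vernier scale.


LC = MSD / n_div
= 0.9 / 31
= 0.0290

0.0290


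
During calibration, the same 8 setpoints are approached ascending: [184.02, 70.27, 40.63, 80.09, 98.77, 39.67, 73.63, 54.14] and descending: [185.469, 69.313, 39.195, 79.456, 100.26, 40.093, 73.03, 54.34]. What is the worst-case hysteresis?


|184.02 - 185.469| = 1.4490
|70.27 - 69.313| = 0.9570
|40.63 - 39.195| = 1.4350
|80.09 - 79.456| = 0.6340
|98.77 - 100.26| = 1.4900
|39.67 - 40.093| = 0.4230
|73.63 - 73.03| = 0.6000
|54.14 - 54.34| = 0.2000
hysteresis = max(diffs) = 1.4900

1.4900


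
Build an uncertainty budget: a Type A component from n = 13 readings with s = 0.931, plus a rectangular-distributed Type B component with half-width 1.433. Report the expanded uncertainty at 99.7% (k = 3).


u_A = s / sqrt(n) = 0.931 / sqrt(13) = 0.25821294
u_B = half_width / sqrt(3) = 1.433 / sqrt(3) = 0.82734294
uc = sqrt(u_A^2 + u_B^2) = sqrt(0.25821294^2 + 0.82734294^2) = 0.86670079
U = k * uc = 3 * 0.86670079
U = 2.6001

2.6001


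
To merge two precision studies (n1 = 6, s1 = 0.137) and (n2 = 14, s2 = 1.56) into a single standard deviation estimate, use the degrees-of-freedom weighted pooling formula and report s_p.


s_p = sqrt(((n1-1)*s1^2 + (n2-1)*s2^2) / (n1+n2-2))
numerator = (6-1)*0.137^2 + (14-1)*1.56^2 = 0.093845 + 31.6368 = 31.730645
denominator = 6 + 14 - 2 = 18
s_p^2 = 31.730645 / 18 = 1.7628136
s_p = sqrt(1.7628136) = 1.3277

1.3277


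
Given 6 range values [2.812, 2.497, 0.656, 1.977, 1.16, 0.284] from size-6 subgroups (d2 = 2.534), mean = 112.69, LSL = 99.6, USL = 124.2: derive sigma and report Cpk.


R_bar = (2.812 + 2.497 + 0.656 + 1.977 + 1.16 + 0.284) / 6 = 1.5643333
sigma = R_bar / d2 = 1.5643333 / 2.534 = 0.61733753
Cp = (USL - LSL)/(6*sigma) = (124.2 - 99.6)/(6*0.61733753) = 6.6414
Cpu = (124.2 - 112.69)/(3*0.61733753) = 6.2149
Cpl = (112.69 - 99.6)/(3*0.61733753) = 7.0680
Cpk = min(Cpu, Cpl) = 6.2149

6.2149


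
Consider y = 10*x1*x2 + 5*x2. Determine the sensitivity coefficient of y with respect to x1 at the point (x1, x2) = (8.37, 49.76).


y = 10*x1*x2 + 5*x2
dy/dx1 = 10*x2
Evaluate at x2 = 49.76: c1 = 10 * 49.76
c1 = 497.6000

497.6000


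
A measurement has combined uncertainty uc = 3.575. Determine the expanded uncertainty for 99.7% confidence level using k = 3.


U = k * uc
U = 3 * 3.575
U = 10.7250

10.7250


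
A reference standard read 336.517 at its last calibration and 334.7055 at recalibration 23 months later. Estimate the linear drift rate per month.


rate = (v2 - v1) / months
= (334.7055 - 336.517) / 23
= -1.8115 / 23
= -0.0788

-0.0788


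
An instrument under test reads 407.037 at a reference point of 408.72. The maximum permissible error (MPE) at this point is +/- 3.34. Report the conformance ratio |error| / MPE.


e = indication - reference = 407.037 - 408.72 = -1.6830
|e| = 1.6830
ratio = |e| / MPE = 1.6830 / 3.34
ratio = 0.5039

0.5039


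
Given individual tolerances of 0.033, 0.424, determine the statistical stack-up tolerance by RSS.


RSS = sqrt(0.033^2 + 0.424^2)
= sqrt(0.180865)
= 0.4253

0.4253


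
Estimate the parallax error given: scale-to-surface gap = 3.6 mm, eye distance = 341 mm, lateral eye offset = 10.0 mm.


error = h * offset / d
= 3.6 * 10.0 / 341
= 0.1056

0.1056


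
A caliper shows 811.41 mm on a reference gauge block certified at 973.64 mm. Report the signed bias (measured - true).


Systematic error = measured - true
= 811.41 - 973.64
= -162.2300

-162.2300


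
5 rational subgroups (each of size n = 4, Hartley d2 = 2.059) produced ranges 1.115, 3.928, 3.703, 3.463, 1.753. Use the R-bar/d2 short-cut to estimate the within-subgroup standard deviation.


R_bar = (1.115 + 3.928 + 3.703 + 3.463 + 1.753) / 5
R_bar = 13.962 / 5 = 2.7924
sigma_hat = R_bar / d2 = 2.7924 / 2.059 = 1.3562

1.3562


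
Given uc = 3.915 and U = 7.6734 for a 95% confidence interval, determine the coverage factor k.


k = U / uc
k = 7.6734 / 3.915
k = 1.96

1.96


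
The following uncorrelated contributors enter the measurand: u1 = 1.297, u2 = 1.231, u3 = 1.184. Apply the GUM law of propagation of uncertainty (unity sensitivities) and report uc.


uc = sqrt(1.297^2 + 1.231^2 + 1.184^2)
uc = sqrt(4.599426)
uc = 2.1446

2.1446


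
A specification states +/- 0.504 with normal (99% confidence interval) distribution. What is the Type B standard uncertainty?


u_B = half_width / 2.576
u_B = 0.504 / 2.576
u_B = 0.1957

0.1957


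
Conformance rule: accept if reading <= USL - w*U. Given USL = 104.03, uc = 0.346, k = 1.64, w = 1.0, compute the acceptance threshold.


U = k * uc = 1.64 * 0.346 = 0.56744
guard band g = w * U = 1.0 * 0.56744 = 0.56744
AL = USL - g = 104.03 - 0.56744
AL = 103.4626

103.4626


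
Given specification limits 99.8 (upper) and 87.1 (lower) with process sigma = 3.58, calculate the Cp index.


Cp = (USL - LSL) / (6 * sigma)
= (99.8 - 87.1) / (6 * 3.58)
= 12.7000 / 21.4800
= 0.5912

0.5912


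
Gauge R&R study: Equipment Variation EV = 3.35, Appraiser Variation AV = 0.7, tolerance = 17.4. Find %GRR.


GRR = sqrt(EV^2 + AV^2) = sqrt(3.35^2 + 0.7^2) = 3.422353
%GRR = GRR / tol * 100 = 3.422353 / 17.4 * 100
%GRR = 19.6687

19.6687


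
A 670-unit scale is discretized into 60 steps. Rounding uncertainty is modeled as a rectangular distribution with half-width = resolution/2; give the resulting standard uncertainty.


resolution = range / divisions
resolution = 670 / 60 = 11.166667
u_res = resolution / (2*sqrt(3))
u_res = 11.166667 / 3.4641016
u_res = 3.2235

3.2235


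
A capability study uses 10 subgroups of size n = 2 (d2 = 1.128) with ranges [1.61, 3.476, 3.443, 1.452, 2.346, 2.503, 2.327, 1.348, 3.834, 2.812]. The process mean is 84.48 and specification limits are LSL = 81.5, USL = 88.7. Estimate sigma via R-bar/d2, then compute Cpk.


R_bar = (1.61 + 3.476 + 3.443 + 1.452 + 2.346 + 2.503 + 2.327 + 1.348 + 3.834 + 2.812) / 10 = 2.5151
sigma = R_bar / d2 = 2.5151 / 1.128 = 2.2296986
Cp = (USL - LSL)/(6*sigma) = (88.7 - 81.5)/(6*2.2296986) = 0.5382
Cpu = (88.7 - 84.48)/(3*2.2296986) = 0.6309
Cpl = (84.48 - 81.5)/(3*2.2296986) = 0.4455
Cpk = min(Cpu, Cpl) = 0.4455

0.4455


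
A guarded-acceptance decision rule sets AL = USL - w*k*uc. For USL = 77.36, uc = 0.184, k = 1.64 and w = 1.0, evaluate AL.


U = k * uc = 1.64 * 0.184 = 0.30176
guard band g = w * U = 1.0 * 0.30176 = 0.30176
AL = USL - g = 77.36 - 0.30176
AL = 77.0582

77.0582


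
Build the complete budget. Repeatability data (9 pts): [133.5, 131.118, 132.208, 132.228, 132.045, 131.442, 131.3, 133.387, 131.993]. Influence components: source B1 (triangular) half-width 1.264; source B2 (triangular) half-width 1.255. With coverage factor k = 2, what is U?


mean = (133.5 + 131.118 + 132.208 + 132.228 + 132.045 + 131.442 + 131.3 + 133.387 + 131.993) / 9 = 132.1356667
s = sqrt(sum((x - mean)^2)/(n-1)) = 0.84296575
u_A = s / sqrt(n) = 0.84296575 / sqrt(9) = 0.28098858
u_B1 = 1.264 / sqrt(6) = 0.51602584
u_B2 = 1.255 / sqrt(6) = 0.5123516
uc = sqrt(0.28098858^2 + 0.51602584^2 + 0.5123516^2) = 0.77957771
U = k * uc = 2 * 0.77957771
U = 1.5592

1.5592


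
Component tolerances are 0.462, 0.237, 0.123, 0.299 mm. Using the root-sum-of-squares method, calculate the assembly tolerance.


RSS = sqrt(0.462^2 + 0.237^2 + 0.123^2 + 0.299^2)
= sqrt(0.374143)
= 0.6117

0.6117


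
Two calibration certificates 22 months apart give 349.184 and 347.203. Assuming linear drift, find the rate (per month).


rate = (v2 - v1) / months
= (347.203 - 349.184) / 22
= -1.9810 / 22
= -0.0900

-0.0900


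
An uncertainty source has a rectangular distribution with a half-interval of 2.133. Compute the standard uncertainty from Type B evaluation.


u_B = half_width / sqrt(3)
u_B = 2.133 / 1.7320508
u_B = 1.2315

1.2315


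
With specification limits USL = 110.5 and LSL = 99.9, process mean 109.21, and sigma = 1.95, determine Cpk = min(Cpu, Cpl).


Cpu = (USL - mean) / (3*sigma) = (110.5 - 109.21) / (3*1.95) = 0.2205
Cpl = (mean - LSL) / (3*sigma) = (109.21 - 99.9) / (3*1.95) = 1.5915
Cpk = min(Cpu, Cpl) = 0.2205

0.2205


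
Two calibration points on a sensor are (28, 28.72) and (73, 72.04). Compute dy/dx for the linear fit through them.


slope = (y2 - y1) / (x2 - x1)
= (72.04 - 28.72) / (73 - 28)
= 43.3200 / 45
= 0.9627

0.9627


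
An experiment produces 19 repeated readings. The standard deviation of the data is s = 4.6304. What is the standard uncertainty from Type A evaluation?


u_A = s / sqrt(n)
u_A = 4.6304 / sqrt(19)
u_A = 4.6304 / 4.3588989
u_A = 1.0623

1.0623


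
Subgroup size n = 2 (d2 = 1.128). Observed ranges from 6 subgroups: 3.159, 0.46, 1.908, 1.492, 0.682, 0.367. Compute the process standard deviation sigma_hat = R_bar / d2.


R_bar = (3.159 + 0.46 + 1.908 + 1.492 + 0.682 + 0.367) / 6
R_bar = 8.068 / 6 = 1.3446667
sigma_hat = R_bar / d2 = 1.3446667 / 1.128 = 1.1921

1.1921


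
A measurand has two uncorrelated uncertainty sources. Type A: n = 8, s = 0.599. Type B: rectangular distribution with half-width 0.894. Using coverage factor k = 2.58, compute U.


u_A = s / sqrt(n) = 0.599 / sqrt(8) = 0.21177848
u_B = half_width / sqrt(3) = 0.894 / sqrt(3) = 0.51615114
uc = sqrt(u_A^2 + u_B^2) = sqrt(0.21177848^2 + 0.51615114^2) = 0.55790871
U = k * uc = 2.58 * 0.55790871
U = 1.4394

1.4394


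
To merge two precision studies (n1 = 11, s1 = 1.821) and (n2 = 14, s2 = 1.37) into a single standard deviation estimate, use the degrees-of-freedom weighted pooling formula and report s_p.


s_p = sqrt(((n1-1)*s1^2 + (n2-1)*s2^2) / (n1+n2-2))
numerator = (11-1)*1.821^2 + (14-1)*1.37^2 = 33.16041 + 24.3997 = 57.56011
denominator = 11 + 14 - 2 = 23
s_p^2 = 57.56011 / 23 = 2.5026135
s_p = sqrt(2.5026135) = 1.5820

1.5820


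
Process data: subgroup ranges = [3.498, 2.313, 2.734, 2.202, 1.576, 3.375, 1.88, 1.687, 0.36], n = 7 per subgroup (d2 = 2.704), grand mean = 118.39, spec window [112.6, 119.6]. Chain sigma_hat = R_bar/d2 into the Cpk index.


R_bar = (3.498 + 2.313 + 2.734 + 2.202 + 1.576 + 3.375 + 1.88 + 1.687 + 0.36) / 9 = 2.1805556
sigma = R_bar / d2 = 2.1805556 / 2.704 = 0.80641849
Cp = (USL - LSL)/(6*sigma) = (119.6 - 112.6)/(6*0.80641849) = 1.4467
Cpu = (119.6 - 118.39)/(3*0.80641849) = 0.5002
Cpl = (118.39 - 112.6)/(3*0.80641849) = 2.3933
Cpk = min(Cpu, Cpl) = 0.5002

0.5002


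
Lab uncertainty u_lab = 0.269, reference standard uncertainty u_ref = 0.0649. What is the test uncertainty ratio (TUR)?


TUR = u_lab / u_ref
= 0.269 / 0.0649
= 4.1448

4.1448


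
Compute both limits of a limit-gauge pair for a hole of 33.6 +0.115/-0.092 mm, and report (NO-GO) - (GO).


GO = nominal - lower_tol (smallest hole = maximum material condition)
GO = 33.6 - 0.092 = 33.508
NO-GO = nominal + upper_tol (largest hole = least material condition)
NO-GO = 33.6 + 0.115 = 33.715
spread = NO-GO - GO = 33.715 - 33.508 = 0.2070

0.2070


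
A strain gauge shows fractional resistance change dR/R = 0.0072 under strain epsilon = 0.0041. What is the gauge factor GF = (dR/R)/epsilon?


GF = (dR/R) / epsilon
= 0.0072 / 0.0041
= 1.7561

1.7561


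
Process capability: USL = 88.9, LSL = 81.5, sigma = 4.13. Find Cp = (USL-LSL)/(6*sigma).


Cp = (USL - LSL) / (6 * sigma)
= (88.9 - 81.5) / (6 * 4.13)
= 7.4000 / 24.7800
= 0.2986

0.2986


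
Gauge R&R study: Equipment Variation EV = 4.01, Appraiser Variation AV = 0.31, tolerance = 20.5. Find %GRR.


GRR = sqrt(EV^2 + AV^2) = sqrt(4.01^2 + 0.31^2) = 4.0219647
%GRR = GRR / tol * 100 = 4.0219647 / 20.5 * 100
%GRR = 19.6193

19.6193


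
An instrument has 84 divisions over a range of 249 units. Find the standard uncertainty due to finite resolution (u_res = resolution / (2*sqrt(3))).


resolution = range / divisions
resolution = 249 / 84 = 2.9642857
u_res = resolution / (2*sqrt(3))
u_res = 2.9642857 / 3.4641016
u_res = 0.8557

0.8557


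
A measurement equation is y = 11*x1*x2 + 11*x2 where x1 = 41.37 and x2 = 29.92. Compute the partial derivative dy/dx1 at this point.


y = 11*x1*x2 + 11*x2
dy/dx1 = 11*x2
Evaluate at x2 = 29.92: c1 = 11 * 29.92
c1 = 329.1200

329.1200


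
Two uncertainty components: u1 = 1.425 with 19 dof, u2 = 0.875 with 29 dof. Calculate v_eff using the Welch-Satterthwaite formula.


uc = sqrt(u1^2 + u2^2) = sqrt(1.425^2 + 0.875^2) = 1.6721992
v_eff = uc^4 / (u1^4/v1 + u2^4/v2)
= 1.6721992^4 / (1.425^4/19 + 0.875^4/29)
= 7.819015 / 0.23723621
v_eff = 32.9588

32.9588


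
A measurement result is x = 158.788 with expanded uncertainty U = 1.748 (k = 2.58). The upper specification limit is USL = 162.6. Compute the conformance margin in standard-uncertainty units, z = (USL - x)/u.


u = U / k = 1.748 / 2.58 = 0.67751938
margin = |USL - x| = |162.6 - 158.788| = 3.812
z = margin / u = 3.812 / 0.67751938
z = 5.6264

5.6264


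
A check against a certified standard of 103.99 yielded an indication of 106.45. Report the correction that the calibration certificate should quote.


Correction = standard - reading
= 103.99 - 106.45
= -2.4600

-2.4600


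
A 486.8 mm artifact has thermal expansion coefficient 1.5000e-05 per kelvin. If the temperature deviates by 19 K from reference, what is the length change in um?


dL = L * alpha * dT
= 486.8 * 1.5000e-05 * 19
= 0.1387380 mm
dL_um = 0.1387380 * 1000 = 138.7380 um

138.7380


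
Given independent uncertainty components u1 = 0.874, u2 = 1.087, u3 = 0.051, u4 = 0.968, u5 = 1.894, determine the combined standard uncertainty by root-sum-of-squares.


uc = sqrt(0.874^2 + 1.087^2 + 0.051^2 + 0.968^2 + 1.894^2)
uc = sqrt(6.472306)
uc = 2.5441

2.5441


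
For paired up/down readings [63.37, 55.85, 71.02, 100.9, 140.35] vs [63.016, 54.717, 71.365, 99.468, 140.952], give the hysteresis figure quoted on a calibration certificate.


|63.37 - 63.016| = 0.3540
|55.85 - 54.717| = 1.1330
|71.02 - 71.365| = 0.3450
|100.9 - 99.468| = 1.4320
|140.35 - 140.952| = 0.6020
hysteresis = max(diffs) = 1.4320

1.4320


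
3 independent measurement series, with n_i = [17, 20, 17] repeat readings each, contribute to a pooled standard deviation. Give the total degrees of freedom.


nu = sum_i (n_i - 1)
nu = ((17 - 1) + (20 - 1) + (17 - 1))
nu = 16 + 19 + 16
nu = 51

51


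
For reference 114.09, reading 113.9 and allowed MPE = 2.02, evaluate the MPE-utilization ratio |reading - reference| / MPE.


e = indication - reference = 113.9 - 114.09 = -0.1900
|e| = 0.1900
ratio = |e| / MPE = 0.1900 / 2.02
ratio = 0.0941

0.0941


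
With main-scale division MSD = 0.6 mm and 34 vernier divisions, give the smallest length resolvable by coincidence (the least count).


LC = MSD / n_div
= 0.6 / 34
= 0.0176

0.0176


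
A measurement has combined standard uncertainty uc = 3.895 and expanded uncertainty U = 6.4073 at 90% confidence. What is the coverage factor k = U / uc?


k = U / uc
k = 6.4073 / 3.895
k = 1.645

1.645


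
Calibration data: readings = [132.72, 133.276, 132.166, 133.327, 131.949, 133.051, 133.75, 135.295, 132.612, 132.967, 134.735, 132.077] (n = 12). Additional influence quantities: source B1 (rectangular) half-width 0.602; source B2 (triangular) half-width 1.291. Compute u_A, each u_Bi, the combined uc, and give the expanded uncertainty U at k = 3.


mean = (132.72 + 133.276 + 132.166 + 133.327 + 131.949 + 133.051 + 133.75 + 135.295 + 132.612 + 132.967 + 134.735 + 132.077) / 12 = 133.1604167
s = sqrt(sum((x - mean)^2)/(n-1)) = 1.0268563
u_A = s / sqrt(n) = 1.0268563 / sqrt(12) = 0.29642788
u_B1 = 0.602 / sqrt(3) = 0.34756486
u_B2 = 1.291 / sqrt(6) = 0.52704854
uc = sqrt(0.29642788^2 + 0.34756486^2 + 0.52704854^2) = 0.69746038
U = k * uc = 3 * 0.69746038
U = 2.0924

2.0924


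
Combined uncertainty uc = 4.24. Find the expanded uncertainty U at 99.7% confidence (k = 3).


U = k * uc
U = 3 * 4.24
U = 12.7200

12.7200


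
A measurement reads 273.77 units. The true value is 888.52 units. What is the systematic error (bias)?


Systematic error = measured - true
= 273.77 - 888.52
= -614.7500

-614.7500


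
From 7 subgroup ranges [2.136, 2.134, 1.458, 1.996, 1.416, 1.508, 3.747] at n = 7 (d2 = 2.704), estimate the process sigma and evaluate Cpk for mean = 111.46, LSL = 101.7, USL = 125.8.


R_bar = (2.136 + 2.134 + 1.458 + 1.996 + 1.416 + 1.508 + 3.747) / 7 = 2.0564286
sigma = R_bar / d2 = 2.0564286 / 2.704 = 0.76051354
Cp = (USL - LSL)/(6*sigma) = (125.8 - 101.7)/(6*0.76051354) = 5.2815
Cpu = (125.8 - 111.46)/(3*0.76051354) = 6.2852
Cpl = (111.46 - 101.7)/(3*0.76051354) = 4.2778
Cpk = min(Cpu, Cpl) = 4.2778

4.2778


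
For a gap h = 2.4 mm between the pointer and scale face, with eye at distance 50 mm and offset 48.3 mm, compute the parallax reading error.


error = h * offset / d
= 2.4 * 48.3 / 50
= 2.3184

2.3184


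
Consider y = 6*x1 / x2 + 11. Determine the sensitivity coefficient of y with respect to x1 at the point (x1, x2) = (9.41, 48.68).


y = 6*x1 / x2 + 11
dy/dx1 = 6/x2
Evaluate at x2 = 48.68: c1 = 6 / 48.68
c1 = 0.1233

0.1233


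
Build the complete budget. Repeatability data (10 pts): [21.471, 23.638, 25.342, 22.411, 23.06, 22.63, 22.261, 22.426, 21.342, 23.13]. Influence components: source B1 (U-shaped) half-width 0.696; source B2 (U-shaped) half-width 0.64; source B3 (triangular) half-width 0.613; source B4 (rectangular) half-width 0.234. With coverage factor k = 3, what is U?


mean = (21.471 + 23.638 + 25.342 + 22.411 + 23.06 + 22.63 + 22.261 + 22.426 + 21.342 + 23.13) / 10 = 22.7711
s = sqrt(sum((x - mean)^2)/(n-1)) = 1.1467238
u_A = s / sqrt(n) = 1.1467238 / sqrt(10) = 0.36262591
u_B1 = 0.696 / sqrt(2) = 0.49214632
u_B2 = 0.64 / sqrt(2) = 0.45254834
u_B3 = 0.613 / sqrt(6) = 0.2502562
u_B4 = 0.234 / sqrt(3) = 0.13509996
uc = sqrt(0.36262591^2 + 0.49214632^2 + 0.45254834^2 + 0.2502562^2 + 0.13509996^2) = 0.81202569
U = k * uc = 3 * 0.81202569
U = 2.4361

2.4361


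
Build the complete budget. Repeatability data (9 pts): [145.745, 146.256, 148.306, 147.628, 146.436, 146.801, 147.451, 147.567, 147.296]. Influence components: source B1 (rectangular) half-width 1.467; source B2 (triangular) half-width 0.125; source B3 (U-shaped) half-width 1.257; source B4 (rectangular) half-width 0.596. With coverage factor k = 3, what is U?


mean = (145.745 + 146.256 + 148.306 + 147.628 + 146.436 + 146.801 + 147.451 + 147.567 + 147.296) / 9 = 147.054
s = sqrt(sum((x - mean)^2)/(n-1)) = 0.80409421
u_A = s / sqrt(n) = 0.80409421 / sqrt(9) = 0.2680314
u_B1 = 1.467 / sqrt(3) = 0.84697284
u_B2 = 0.125 / sqrt(6) = 0.051031036
u_B3 = 1.257 / sqrt(2) = 0.88883322
u_B4 = 0.596 / sqrt(3) = 0.34410076
uc = sqrt(0.2680314^2 + 0.84697284^2 + 0.051031036^2 + 0.88883322^2 + 0.34410076^2) = 1.3039317
U = k * uc = 3 * 1.3039317
U = 3.9118

3.9118


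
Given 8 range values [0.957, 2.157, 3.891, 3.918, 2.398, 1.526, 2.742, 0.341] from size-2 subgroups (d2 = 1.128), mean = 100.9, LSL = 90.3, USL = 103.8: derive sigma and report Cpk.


R_bar = (0.957 + 2.157 + 3.891 + 3.918 + 2.398 + 1.526 + 2.742 + 0.341) / 8 = 2.24125
sigma = R_bar / d2 = 2.24125 / 1.128 = 1.9869238
Cp = (USL - LSL)/(6*sigma) = (103.8 - 90.3)/(6*1.9869238) = 1.1324
Cpu = (103.8 - 100.9)/(3*1.9869238) = 0.4865
Cpl = (100.9 - 90.3)/(3*1.9869238) = 1.7783
Cpk = min(Cpu, Cpl) = 0.4865

0.4865


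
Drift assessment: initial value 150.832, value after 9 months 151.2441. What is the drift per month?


rate = (v2 - v1) / months
= (151.2441 - 150.832) / 9
= 0.4121 / 9
= 0.0458

0.0458


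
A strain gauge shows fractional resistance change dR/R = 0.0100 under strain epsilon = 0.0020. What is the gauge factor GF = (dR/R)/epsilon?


GF = (dR/R) / epsilon
= 0.0100 / 0.0020
= 5.0000

5.0000


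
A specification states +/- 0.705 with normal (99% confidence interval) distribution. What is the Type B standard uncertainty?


u_B = half_width / 2.576
u_B = 0.705 / 2.576
u_B = 0.2737

0.2737


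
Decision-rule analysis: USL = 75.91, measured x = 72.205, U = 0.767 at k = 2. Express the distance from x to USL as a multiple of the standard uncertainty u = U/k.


u = U / k = 0.767 / 2 = 0.3835
margin = |USL - x| = |75.91 - 72.205| = 3.705
z = margin / u = 3.705 / 0.3835
z = 9.6610

9.6610


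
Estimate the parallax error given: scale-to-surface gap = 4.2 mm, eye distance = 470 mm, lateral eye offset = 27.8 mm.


error = h * offset / d
= 4.2 * 27.8 / 470
= 0.2484

0.2484


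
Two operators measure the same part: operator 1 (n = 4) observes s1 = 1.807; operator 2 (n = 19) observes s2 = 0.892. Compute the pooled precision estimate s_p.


s_p = sqrt(((n1-1)*s1^2 + (n2-1)*s2^2) / (n1+n2-2))
numerator = (4-1)*1.807^2 + (19-1)*0.892^2 = 9.795747 + 14.321952 = 24.117699
denominator = 4 + 19 - 2 = 21
s_p^2 = 24.117699 / 21 = 1.1484619
s_p = sqrt(1.1484619) = 1.0717

1.0717


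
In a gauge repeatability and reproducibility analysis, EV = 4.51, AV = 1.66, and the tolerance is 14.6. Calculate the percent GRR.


GRR = sqrt(EV^2 + AV^2) = sqrt(4.51^2 + 1.66^2) = 4.8057986
%GRR = GRR / tol * 100 = 4.8057986 / 14.6 * 100
%GRR = 32.9164

32.9164


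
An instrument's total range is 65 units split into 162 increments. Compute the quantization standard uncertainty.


resolution = range / divisions
resolution = 65 / 162 = 0.40123457
u_res = resolution / (2*sqrt(3))
u_res = 0.40123457 / 3.4641016
u_res = 0.1158

0.1158


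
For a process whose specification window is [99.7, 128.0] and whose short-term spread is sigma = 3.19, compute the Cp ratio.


Cp = (USL - LSL) / (6 * sigma)
= (128.0 - 99.7) / (6 * 3.19)
= 28.3000 / 19.1400
= 1.4786

1.4786


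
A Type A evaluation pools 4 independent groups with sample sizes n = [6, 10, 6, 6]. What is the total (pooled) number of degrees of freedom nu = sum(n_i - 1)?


nu = sum_i (n_i - 1)
nu = ((6 - 1) + (10 - 1) + (6 - 1) + (6 - 1))
nu = 5 + 9 + 5 + 5
nu = 24

24


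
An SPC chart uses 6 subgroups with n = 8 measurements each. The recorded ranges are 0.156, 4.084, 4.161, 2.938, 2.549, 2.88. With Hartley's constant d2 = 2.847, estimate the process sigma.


R_bar = (0.156 + 4.084 + 4.161 + 2.938 + 2.549 + 2.88) / 6
R_bar = 16.768 / 6 = 2.7946667
sigma_hat = R_bar / d2 = 2.7946667 / 2.847 = 0.9816

0.9816


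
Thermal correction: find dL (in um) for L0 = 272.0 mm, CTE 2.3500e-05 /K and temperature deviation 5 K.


dL = L * alpha * dT
= 272.0 * 2.3500e-05 * 5
= 0.0319600 mm
dL_um = 0.0319600 * 1000 = 31.9600 um

31.9600


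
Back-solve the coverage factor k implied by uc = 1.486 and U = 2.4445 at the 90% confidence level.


k = U / uc
k = 2.4445 / 1.486
k = 1.645

1.645


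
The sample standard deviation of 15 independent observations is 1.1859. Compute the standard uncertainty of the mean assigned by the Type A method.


u_A = s / sqrt(n)
u_A = 1.1859 / sqrt(15)
u_A = 1.1859 / 3.8729833
u_A = 0.3062

0.3062


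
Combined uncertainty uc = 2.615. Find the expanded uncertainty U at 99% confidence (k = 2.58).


U = k * uc
U = 2.58 * 2.615
U = 6.7467

6.7467


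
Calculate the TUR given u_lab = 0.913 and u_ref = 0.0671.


TUR = u_lab / u_ref
= 0.913 / 0.0671
= 13.6066

13.6066


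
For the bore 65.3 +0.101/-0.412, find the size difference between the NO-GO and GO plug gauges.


GO = nominal - lower_tol (smallest hole = maximum material condition)
GO = 65.3 - 0.412 = 64.888
NO-GO = nominal + upper_tol (largest hole = least material condition)
NO-GO = 65.3 + 0.101 = 65.401
spread = NO-GO - GO = 65.401 - 64.888 = 0.5130

0.5130


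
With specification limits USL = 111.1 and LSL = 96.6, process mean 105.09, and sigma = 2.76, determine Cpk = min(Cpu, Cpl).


Cpu = (USL - mean) / (3*sigma) = (111.1 - 105.09) / (3*2.76) = 0.7258
Cpl = (mean - LSL) / (3*sigma) = (105.09 - 96.6) / (3*2.76) = 1.0254
Cpk = min(Cpu, Cpl) = 0.7258

0.7258


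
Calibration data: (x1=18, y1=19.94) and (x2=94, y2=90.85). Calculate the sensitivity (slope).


slope = (y2 - y1) / (x2 - x1)
= (90.85 - 19.94) / (94 - 18)
= 70.9100 / 76
= 0.9330

0.9330


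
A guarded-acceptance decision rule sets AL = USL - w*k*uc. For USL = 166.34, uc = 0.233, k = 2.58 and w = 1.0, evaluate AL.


U = k * uc = 2.58 * 0.233 = 0.60114
guard band g = w * U = 1.0 * 0.60114 = 0.60114
AL = USL - g = 166.34 - 0.60114
AL = 165.7389

165.7389


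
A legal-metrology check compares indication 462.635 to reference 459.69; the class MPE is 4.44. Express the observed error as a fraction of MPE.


e = indication - reference = 462.635 - 459.69 = 2.9450
|e| = 2.9450
ratio = |e| / MPE = 2.9450 / 4.44
ratio = 0.6633

0.6633


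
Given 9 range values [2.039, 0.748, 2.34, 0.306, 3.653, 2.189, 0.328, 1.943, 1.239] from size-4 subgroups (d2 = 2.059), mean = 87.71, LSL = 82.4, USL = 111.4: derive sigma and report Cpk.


R_bar = (2.039 + 0.748 + 2.34 + 0.306 + 3.653 + 2.189 + 0.328 + 1.943 + 1.239) / 9 = 1.6427778
sigma = R_bar / d2 = 1.6427778 / 2.059 = 0.79785226
Cp = (USL - LSL)/(6*sigma) = (111.4 - 82.4)/(6*0.79785226) = 6.0579
Cpu = (111.4 - 87.71)/(3*0.79785226) = 9.8974
Cpl = (87.71 - 82.4)/(3*0.79785226) = 2.2185
Cpk = min(Cpu, Cpl) = 2.2185

2.2185


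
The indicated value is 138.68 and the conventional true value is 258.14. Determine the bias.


Systematic error = measured - true
= 138.68 - 258.14
= -119.4600

-119.4600


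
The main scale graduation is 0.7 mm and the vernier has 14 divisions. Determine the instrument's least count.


LC = MSD / n_div
= 0.7 / 14
= 0.0500

0.0500


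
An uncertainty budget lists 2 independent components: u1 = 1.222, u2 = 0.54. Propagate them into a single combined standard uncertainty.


uc = sqrt(1.222^2 + 0.54^2)
uc = sqrt(1.784884)
uc = 1.3360

1.3360


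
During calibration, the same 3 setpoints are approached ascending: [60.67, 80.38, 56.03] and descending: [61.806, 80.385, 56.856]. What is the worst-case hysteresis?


|60.67 - 61.806| = 1.1360
|80.38 - 80.385| = 0.0050
|56.03 - 56.856| = 0.8260
hysteresis = max(diffs) = 1.1360

1.1360


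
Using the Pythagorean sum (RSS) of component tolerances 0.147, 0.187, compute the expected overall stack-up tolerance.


RSS = sqrt(0.147^2 + 0.187^2)
= sqrt(0.056578)
= 0.2379

0.2379


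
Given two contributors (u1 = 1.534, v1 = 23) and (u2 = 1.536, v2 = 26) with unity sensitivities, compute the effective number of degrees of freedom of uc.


uc = sqrt(u1^2 + u2^2) = sqrt(1.534^2 + 1.536^2) = 2.1708183
v_eff = uc^4 / (u1^4/v1 + u2^4/v2)
= 2.1708183^4 / (1.534^4/23 + 1.536^4/26)
= 22.207205 / 0.45484165
v_eff = 48.8240

48.8240


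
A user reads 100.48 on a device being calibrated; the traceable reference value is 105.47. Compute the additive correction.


Correction = standard - reading
= 105.47 - 100.48
= 4.9900

4.9900


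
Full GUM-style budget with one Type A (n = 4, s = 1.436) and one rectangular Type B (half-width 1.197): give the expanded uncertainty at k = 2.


u_A = s / sqrt(n) = 1.436 / sqrt(4) = 0.718
u_B = half_width / sqrt(3) = 1.197 / sqrt(3) = 0.69108827
uc = sqrt(u_A^2 + u_B^2) = sqrt(0.718^2 + 0.69108827^2) = 0.99655757
U = k * uc = 2 * 0.99655757
U = 1.9931

1.9931


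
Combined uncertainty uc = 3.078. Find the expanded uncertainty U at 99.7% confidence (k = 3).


U = k * uc
U = 3 * 3.078
U = 9.2340

9.2340


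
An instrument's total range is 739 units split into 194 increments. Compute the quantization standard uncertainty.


resolution = range / divisions
resolution = 739 / 194 = 3.8092784
u_res = resolution / (2*sqrt(3))
u_res = 3.8092784 / 3.4641016
u_res = 1.0996

1.0996


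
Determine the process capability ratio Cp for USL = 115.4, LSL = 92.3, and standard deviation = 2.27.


Cp = (USL - LSL) / (6 * sigma)
= (115.4 - 92.3) / (6 * 2.27)
= 23.1000 / 13.6200
= 1.6960

1.6960


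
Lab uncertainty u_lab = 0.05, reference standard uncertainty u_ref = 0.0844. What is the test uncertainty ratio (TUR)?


TUR = u_lab / u_ref
= 0.05 / 0.0844
= 0.5924

0.5924


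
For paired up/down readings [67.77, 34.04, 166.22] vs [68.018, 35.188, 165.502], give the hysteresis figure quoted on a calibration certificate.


|67.77 - 68.018| = 0.2480
|34.04 - 35.188| = 1.1480
|166.22 - 165.502| = 0.7180
hysteresis = max(diffs) = 1.1480

1.1480


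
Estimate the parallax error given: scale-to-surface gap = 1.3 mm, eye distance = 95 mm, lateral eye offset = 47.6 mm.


error = h * offset / d
= 1.3 * 47.6 / 95
= 0.6514

0.6514


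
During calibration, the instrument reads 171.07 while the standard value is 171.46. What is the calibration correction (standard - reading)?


Correction = standard - reading
= 171.46 - 171.07
= 0.3900

0.3900


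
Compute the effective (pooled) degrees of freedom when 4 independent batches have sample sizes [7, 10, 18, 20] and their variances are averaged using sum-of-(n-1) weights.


nu = sum_i (n_i - 1)
nu = ((7 - 1) + (10 - 1) + (18 - 1) + (20 - 1))
nu = 6 + 9 + 17 + 19
nu = 51

51


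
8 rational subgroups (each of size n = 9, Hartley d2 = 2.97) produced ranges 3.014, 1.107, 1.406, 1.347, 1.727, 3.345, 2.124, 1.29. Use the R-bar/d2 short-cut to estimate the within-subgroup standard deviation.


R_bar = (3.014 + 1.107 + 1.406 + 1.347 + 1.727 + 3.345 + 2.124 + 1.29) / 8
R_bar = 15.36 / 8 = 1.92
sigma_hat = R_bar / d2 = 1.92 / 2.97 = 0.6465

0.6465


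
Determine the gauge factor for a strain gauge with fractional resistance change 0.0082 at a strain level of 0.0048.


GF = (dR/R) / epsilon
= 0.0082 / 0.0048
= 1.7083

1.7083


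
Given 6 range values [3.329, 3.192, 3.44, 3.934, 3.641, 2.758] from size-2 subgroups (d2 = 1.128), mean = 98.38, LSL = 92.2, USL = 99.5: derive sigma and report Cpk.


R_bar = (3.329 + 3.192 + 3.44 + 3.934 + 3.641 + 2.758) / 6 = 3.3823333
sigma = R_bar / d2 = 3.3823333 / 1.128 = 2.9985224
Cp = (USL - LSL)/(6*sigma) = (99.5 - 92.2)/(6*2.9985224) = 0.4058
Cpu = (99.5 - 98.38)/(3*2.9985224) = 0.1245
Cpl = (98.38 - 92.2)/(3*2.9985224) = 0.6870
Cpk = min(Cpu, Cpl) = 0.1245

0.1245


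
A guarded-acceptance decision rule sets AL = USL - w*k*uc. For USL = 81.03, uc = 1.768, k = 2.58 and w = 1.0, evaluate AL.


U = k * uc = 2.58 * 1.768 = 4.56144
guard band g = w * U = 1.0 * 4.56144 = 4.56144
AL = USL - g = 81.03 - 4.56144
AL = 76.4686

76.4686


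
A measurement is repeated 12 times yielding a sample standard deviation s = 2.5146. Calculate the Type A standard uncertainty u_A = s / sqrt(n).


u_A = s / sqrt(n)
u_A = 2.5146 / sqrt(12)
u_A = 2.5146 / 3.4641016
u_A = 0.7259

0.7259


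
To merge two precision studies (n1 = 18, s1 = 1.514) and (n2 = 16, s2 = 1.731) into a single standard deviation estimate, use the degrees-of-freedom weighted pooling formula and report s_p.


s_p = sqrt(((n1-1)*s1^2 + (n2-1)*s2^2) / (n1+n2-2))
numerator = (18-1)*1.514^2 + (16-1)*1.731^2 = 38.967332 + 44.945415 = 83.912747
denominator = 18 + 16 - 2 = 32
s_p^2 = 83.912747 / 32 = 2.6222733
s_p = sqrt(2.6222733) = 1.6193

1.6193


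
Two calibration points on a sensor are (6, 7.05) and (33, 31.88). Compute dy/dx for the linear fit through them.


slope = (y2 - y1) / (x2 - x1)
= (31.88 - 7.05) / (33 - 6)
= 24.8300 / 27
= 0.9196

0.9196


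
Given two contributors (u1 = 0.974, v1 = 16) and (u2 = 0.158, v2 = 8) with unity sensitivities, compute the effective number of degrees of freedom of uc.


uc = sqrt(u1^2 + u2^2) = sqrt(0.974^2 + 0.158^2) = 0.98673198
v_eff = uc^4 / (u1^4/v1 + u2^4/v2)
= 0.98673198^4 / (0.974^4/16 + 0.158^4/8)
= 0.94797485 / 0.056327035
v_eff = 16.8298

16.8298


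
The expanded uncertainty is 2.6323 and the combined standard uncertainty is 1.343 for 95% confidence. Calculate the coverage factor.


k = U / uc
k = 2.6323 / 1.343
k = 1.96

1.96


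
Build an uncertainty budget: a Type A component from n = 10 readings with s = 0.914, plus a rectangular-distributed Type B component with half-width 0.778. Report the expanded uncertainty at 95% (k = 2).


u_A = s / sqrt(n) = 0.914 / sqrt(10) = 0.28903218
u_B = half_width / sqrt(3) = 0.778 / sqrt(3) = 0.44917851
uc = sqrt(u_A^2 + u_B^2) = sqrt(0.28903218^2 + 0.44917851^2) = 0.53413569
U = k * uc = 2 * 0.53413569
U = 1.0683

1.0683
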